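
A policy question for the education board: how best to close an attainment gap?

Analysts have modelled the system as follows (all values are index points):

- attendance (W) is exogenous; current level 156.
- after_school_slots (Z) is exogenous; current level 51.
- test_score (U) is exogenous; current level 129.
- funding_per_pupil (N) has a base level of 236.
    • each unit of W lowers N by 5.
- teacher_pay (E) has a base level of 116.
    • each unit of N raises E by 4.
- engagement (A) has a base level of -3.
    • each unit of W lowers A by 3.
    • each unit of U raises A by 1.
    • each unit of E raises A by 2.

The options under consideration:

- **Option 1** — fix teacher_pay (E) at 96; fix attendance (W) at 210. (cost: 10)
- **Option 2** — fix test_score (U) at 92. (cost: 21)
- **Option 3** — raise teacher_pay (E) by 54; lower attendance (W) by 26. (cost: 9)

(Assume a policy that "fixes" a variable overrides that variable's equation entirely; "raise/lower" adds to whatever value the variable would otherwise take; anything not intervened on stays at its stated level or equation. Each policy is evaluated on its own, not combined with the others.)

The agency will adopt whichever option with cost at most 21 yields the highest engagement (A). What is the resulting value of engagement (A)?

-312

Option 1 (E := 96, W := 210):
  W = 210
  U = 129
  N = 236 − 5·210 = -814
  E = 96
  A = -3 − 3·210 + 129 + 2·96 = -312
Option 2 (U := 92):
  W = 156
  U = 92
  N = 236 − 5·156 = -544
  E = 116 + 4·(-544) = -2060
  A = -3 − 3·156 + 92 + 2·(-2060) = -4499
Option 3 (E + 54, W − 26):
  W = 156 − 26 = 130
  U = 129
  N = 236 − 5·130 = -414
  E = 116 + 4·(-414) (+54 from intervention) = -1486
  A = -3 − 3·130 + 129 + 2·(-1486) = -3236
Comparing — Option 1: A=-312, Option 2: A=-4499, Option 3: A=-3236. Highest is -312 (Option 1).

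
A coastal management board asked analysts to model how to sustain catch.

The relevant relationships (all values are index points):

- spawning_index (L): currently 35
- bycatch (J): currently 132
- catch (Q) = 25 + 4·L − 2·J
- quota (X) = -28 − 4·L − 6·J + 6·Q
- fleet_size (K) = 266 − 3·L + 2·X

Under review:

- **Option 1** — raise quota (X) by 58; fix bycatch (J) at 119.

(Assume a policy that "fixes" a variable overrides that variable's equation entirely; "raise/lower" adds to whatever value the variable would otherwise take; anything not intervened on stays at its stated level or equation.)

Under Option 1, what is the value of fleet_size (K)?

Option 1 (X + 58, J := 119):
  L = 35
  J = 119
  Q = 25 + 4·35 − 2·119 = -73
  X = -28 − 4·35 − 6·119 + 6·(-73) (+58 from intervention) = -1262
  K = 266 − 3·35 + 2·(-1262) = -2363

-2363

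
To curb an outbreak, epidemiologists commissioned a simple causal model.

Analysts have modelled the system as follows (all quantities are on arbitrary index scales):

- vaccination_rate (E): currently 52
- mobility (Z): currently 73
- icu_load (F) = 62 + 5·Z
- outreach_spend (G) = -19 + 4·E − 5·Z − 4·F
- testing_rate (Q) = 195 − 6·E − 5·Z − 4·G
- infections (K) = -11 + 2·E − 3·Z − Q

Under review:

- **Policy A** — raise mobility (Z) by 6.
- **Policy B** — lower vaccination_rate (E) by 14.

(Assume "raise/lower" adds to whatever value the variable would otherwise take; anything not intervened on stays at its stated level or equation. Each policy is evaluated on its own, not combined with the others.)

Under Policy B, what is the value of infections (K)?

Policy B (E − 14):
  E = 52 − 14 = 38
  Z = 73
  F = 62 + 5·73 = 427
  G = -19 + 4·38 − 5·73 − 4·427 = -1940
  Q = 195 − 6·38 − 5·73 − 4·(-1940) = 7362
  K = -11 + 2·38 − 3·73 − 7362 = -7516

-7516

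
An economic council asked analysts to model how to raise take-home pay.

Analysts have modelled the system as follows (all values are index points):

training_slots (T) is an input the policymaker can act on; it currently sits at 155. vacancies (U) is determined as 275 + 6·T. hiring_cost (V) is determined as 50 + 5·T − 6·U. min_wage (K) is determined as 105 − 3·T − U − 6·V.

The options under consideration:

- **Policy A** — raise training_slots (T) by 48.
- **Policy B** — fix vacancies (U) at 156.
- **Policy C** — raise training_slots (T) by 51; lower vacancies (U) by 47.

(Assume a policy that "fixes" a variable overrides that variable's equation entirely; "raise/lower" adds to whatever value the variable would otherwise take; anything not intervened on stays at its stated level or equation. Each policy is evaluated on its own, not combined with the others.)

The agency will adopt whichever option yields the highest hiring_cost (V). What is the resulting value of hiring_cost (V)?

Policy A (T + 48):
  T = 155 + 48 = 203
  U = 275 + 6·203 = 1493
  V = 50 + 5·203 − 6·1493 = -7893
Policy B (U := 156):
  T = 155
  U = 156
  V = 50 + 5·155 − 6·156 = -111
Policy C (T + 51, U − 47):
  T = 155 + 51 = 206
  U = 275 + 6·206 (−47 from intervention) = 1464
  V = 50 + 5·206 − 6·1464 = -7704
Comparing — Policy A: V=-7893, Policy B: V=-111, Policy C: V=-7704. Highest is -111 (Policy B).

-111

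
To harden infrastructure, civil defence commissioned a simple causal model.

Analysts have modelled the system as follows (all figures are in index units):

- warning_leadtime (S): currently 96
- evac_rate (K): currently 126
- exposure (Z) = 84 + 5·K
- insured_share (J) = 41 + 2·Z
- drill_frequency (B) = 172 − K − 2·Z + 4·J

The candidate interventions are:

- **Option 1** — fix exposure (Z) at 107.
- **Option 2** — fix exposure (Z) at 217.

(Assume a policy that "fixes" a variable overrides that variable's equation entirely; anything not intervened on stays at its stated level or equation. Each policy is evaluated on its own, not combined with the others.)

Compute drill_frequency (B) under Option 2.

Option 2 (Z := 217):
  K = 126
  Z = 217
  J = 41 + 2·217 = 475
  B = 172 − 126 − 2·217 + 4·475 = 1512

1512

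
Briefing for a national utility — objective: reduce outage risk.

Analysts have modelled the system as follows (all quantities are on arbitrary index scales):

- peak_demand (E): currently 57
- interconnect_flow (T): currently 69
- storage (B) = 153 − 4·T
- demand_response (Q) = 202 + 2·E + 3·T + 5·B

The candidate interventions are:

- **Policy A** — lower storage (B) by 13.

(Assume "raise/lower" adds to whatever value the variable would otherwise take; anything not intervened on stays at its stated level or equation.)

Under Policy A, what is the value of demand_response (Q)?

-157

Policy A (B − 13):
  E = 57
  T = 69
  B = 153 − 4·69 (−13 from intervention) = -136
  Q = 202 + 2·57 + 3·69 + 5·(-136) = -157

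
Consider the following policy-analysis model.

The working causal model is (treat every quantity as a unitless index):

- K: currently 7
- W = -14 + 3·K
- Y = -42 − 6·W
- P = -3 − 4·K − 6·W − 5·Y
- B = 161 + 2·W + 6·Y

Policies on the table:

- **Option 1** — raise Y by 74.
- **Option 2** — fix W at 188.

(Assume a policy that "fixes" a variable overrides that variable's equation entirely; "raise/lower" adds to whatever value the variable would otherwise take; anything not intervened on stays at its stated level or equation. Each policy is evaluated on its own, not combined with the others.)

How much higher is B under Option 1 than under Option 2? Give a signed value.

6598

Option 1 (Y + 74):
  K = 7
  W = -14 + 3·7 = 7
  Y = -42 − 6·7 (+74 from intervention) = -10
  B = 161 + 2·7 + 6·(-10) = 115
Option 2 (W := 188):
  K = 7
  W = 188
  Y = -42 − 6·188 = -1170
  B = 161 + 2·188 + 6·(-1170) = -6483
B: 115 − (-6483) = 6598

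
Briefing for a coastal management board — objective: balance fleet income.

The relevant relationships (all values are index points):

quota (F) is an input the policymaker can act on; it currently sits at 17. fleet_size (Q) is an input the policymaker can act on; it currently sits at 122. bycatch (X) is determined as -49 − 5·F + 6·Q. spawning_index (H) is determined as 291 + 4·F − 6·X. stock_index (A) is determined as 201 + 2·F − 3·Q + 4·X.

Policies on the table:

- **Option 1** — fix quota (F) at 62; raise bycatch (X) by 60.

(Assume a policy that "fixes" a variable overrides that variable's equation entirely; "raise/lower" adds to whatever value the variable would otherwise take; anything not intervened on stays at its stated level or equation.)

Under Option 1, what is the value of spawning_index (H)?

-2059

Option 1 (F := 62, X + 60):
  F = 62
  Q = 122
  X = -49 − 5·62 + 6·122 (+60 from intervention) = 433
  H = 291 + 4·62 − 6·433 = -2059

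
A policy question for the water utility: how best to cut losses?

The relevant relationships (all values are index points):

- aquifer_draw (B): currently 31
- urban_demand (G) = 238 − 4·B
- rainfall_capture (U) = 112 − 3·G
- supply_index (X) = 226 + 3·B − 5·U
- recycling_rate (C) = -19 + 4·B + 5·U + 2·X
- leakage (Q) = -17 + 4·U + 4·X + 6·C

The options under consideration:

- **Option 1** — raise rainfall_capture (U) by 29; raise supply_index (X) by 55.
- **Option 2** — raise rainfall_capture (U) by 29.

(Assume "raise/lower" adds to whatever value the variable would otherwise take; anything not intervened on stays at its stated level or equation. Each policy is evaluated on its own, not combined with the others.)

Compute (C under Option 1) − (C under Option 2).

110

Option 1 (U + 29, X + 55):
  B = 31
  G = 238 − 4·31 = 114
  U = 112 − 3·114 (+29 from intervention) = -201
  X = 226 + 3·31 − 5·(-201) (+55 from intervention) = 1379
  C = -19 + 4·31 + 5·(-201) + 2·1379 = 1858
Option 2 (U + 29):
  B = 31
  G = 238 − 4·31 = 114
  U = 112 − 3·114 (+29 from intervention) = -201
  X = 226 + 3·31 − 5·(-201) = 1324
  C = -19 + 4·31 + 5·(-201) + 2·1324 = 1748
C: 1858 − 1748 = 110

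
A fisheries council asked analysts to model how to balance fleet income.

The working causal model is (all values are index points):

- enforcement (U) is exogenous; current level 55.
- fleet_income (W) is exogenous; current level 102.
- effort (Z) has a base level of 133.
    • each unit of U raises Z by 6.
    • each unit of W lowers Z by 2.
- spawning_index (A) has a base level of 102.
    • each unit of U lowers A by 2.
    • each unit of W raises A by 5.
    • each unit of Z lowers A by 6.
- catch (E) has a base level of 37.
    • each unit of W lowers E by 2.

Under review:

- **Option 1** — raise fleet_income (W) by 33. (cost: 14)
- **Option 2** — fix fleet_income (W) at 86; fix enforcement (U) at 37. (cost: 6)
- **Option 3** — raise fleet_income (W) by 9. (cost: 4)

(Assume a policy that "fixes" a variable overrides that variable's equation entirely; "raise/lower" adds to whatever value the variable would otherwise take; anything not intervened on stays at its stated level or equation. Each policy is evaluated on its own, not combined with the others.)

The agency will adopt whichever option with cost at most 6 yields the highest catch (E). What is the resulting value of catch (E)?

Option 2 (W := 86, U := 37):
  W = 86
  E = 37 − 2·86 = -135
Option 3 (W + 9):
  W = 102 + 9 = 111
  E = 37 − 2·111 = -185
Comparing — Option 2: E=-135, Option 3: E=-185. Highest is -135 (Option 2).

-135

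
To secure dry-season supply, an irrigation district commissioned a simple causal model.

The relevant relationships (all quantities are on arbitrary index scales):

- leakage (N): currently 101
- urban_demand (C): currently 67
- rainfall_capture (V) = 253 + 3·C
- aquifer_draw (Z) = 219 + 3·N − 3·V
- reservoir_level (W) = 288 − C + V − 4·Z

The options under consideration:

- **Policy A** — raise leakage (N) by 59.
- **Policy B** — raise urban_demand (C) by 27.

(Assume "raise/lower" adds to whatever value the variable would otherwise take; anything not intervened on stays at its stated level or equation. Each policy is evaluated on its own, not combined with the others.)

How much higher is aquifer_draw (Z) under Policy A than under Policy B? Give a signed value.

420

Policy A (N + 59):
  N = 101 + 59 = 160
  C = 67
  V = 253 + 3·67 = 454
  Z = 219 + 3·160 − 3·454 = -663
Policy B (C + 27):
  N = 101
  C = 67 + 27 = 94
  V = 253 + 3·94 = 535
  Z = 219 + 3·101 − 3·535 = -1083
Z: -663 − (-1083) = 420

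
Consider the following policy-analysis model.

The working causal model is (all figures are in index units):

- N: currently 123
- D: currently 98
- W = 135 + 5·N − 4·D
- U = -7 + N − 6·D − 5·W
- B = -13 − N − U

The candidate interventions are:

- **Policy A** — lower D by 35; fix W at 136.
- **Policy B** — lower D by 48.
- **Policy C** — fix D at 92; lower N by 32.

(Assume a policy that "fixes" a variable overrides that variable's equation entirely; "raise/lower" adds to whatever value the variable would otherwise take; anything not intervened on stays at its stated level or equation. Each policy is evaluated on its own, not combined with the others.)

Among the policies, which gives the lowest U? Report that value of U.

Policy A (D − 35, W := 136):
  N = 123
  D = 98 − 35 = 63
  W = 136
  U = -7 + 123 − 6·63 − 5·136 = -942
Policy B (D − 48):
  N = 123
  D = 98 − 48 = 50
  W = 135 + 5·123 − 4·50 = 550
  U = -7 + 123 − 6·50 − 5·550 = -2934
Policy C (D := 92, N − 32):
  N = 123 − 32 = 91
  D = 92
  W = 135 + 5·91 − 4·92 = 222
  U = -7 + 91 − 6·92 − 5·222 = -1578
Comparing — Policy A: U=-942, Policy B: U=-2934, Policy C: U=-1578. Lowest is -2934 (Policy B).

-2934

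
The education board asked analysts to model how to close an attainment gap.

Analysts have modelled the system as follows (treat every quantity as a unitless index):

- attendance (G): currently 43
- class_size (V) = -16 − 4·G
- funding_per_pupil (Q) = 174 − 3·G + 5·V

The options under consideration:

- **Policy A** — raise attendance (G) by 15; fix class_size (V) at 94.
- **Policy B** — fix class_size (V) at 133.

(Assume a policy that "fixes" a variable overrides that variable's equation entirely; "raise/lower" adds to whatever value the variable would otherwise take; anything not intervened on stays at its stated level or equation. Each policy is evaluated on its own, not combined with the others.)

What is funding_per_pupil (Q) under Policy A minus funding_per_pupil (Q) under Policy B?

-240

Policy A (G + 15, V := 94):
  G = 43 + 15 = 58
  V = 94
  Q = 174 − 3·58 + 5·94 = 470
Policy B (V := 133):
  G = 43
  V = 133
  Q = 174 − 3·43 + 5·133 = 710
Q: 470 − 710 = -240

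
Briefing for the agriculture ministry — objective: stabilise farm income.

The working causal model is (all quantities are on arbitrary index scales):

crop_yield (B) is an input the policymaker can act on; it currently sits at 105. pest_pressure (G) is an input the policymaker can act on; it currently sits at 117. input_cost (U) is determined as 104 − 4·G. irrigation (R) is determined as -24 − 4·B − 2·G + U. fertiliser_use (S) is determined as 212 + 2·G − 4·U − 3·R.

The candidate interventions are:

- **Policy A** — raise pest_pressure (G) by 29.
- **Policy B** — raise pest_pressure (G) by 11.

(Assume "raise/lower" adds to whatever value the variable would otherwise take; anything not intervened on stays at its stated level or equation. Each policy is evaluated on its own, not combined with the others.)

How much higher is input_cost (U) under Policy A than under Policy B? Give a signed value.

Policy A (G + 29):
  G = 117 + 29 = 146
  U = 104 − 4·146 = -480
Policy B (G + 11):
  G = 117 + 11 = 128
  U = 104 − 4·128 = -408
U: -480 − (-408) = -72

-72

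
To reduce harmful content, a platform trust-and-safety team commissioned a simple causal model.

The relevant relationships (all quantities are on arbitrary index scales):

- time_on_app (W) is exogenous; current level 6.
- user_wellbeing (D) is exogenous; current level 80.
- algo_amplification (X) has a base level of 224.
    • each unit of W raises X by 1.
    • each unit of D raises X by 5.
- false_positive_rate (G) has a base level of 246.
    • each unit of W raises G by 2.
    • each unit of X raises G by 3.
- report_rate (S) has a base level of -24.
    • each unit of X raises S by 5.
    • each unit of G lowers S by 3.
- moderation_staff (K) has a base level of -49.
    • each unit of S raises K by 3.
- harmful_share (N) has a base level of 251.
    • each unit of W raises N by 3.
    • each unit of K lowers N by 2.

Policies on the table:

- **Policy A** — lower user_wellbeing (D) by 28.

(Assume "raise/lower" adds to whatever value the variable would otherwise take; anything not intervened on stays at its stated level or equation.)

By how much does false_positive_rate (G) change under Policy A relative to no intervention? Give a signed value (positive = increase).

Baseline:
  W = 6
  D = 80
  X = 224 + 6 + 5·80 = 630
  G = 246 + 2·6 + 3·630 = 2148
Policy A (D − 28):
  W = 6
  D = 80 − 28 = 52
  X = 224 + 6 + 5·52 = 490
  G = 246 + 2·6 + 3·490 = 1728
Change in G: 1728 − 2148 = -420

-420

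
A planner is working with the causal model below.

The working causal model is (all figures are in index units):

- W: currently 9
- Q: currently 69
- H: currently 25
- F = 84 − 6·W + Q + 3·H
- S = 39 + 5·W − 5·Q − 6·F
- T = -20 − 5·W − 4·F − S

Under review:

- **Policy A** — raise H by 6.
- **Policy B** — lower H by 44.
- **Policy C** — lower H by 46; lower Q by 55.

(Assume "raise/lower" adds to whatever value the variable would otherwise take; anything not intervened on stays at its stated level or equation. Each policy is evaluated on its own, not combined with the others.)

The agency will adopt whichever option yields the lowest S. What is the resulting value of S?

Policy A (H + 6):
  W = 9
  Q = 69
  H = 25 + 6 = 31
  F = 84 − 6·9 + 69 + 3·31 = 192
  S = 39 + 5·9 − 5·69 − 6·192 = -1413
Policy B (H − 44):
  W = 9
  Q = 69
  H = 25 − 44 = -19
  F = 84 − 6·9 + 69 + 3·(-19) = 42
  S = 39 + 5·9 − 5·69 − 6·42 = -513
Policy C (H − 46, Q − 55):
  W = 9
  Q = 69 − 55 = 14
  H = 25 − 46 = -21
  F = 84 − 6·9 + 14 + 3·(-21) = -19
  S = 39 + 5·9 − 5·14 − 6·(-19) = 128
Comparing — Policy A: S=-1413, Policy B: S=-513, Policy C: S=128. Lowest is -1413 (Policy A).

-1413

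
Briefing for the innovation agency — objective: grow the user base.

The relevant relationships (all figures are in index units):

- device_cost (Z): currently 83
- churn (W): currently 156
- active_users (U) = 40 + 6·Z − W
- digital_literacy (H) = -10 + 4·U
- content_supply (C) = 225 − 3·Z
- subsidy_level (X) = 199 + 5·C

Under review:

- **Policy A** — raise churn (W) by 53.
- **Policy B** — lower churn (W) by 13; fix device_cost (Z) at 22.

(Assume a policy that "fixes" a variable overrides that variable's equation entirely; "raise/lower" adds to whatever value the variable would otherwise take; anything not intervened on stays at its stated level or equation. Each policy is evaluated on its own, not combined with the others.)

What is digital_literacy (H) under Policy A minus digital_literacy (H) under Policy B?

Policy A (W + 53):
  Z = 83
  W = 156 + 53 = 209
  U = 40 + 6·83 − 209 = 329
  H = -10 + 4·329 = 1306
Policy B (W − 13, Z := 22):
  Z = 22
  W = 156 − 13 = 143
  U = 40 + 6·22 − 143 = 29
  H = -10 + 4·29 = 106
H: 1306 − 106 = 1200

1200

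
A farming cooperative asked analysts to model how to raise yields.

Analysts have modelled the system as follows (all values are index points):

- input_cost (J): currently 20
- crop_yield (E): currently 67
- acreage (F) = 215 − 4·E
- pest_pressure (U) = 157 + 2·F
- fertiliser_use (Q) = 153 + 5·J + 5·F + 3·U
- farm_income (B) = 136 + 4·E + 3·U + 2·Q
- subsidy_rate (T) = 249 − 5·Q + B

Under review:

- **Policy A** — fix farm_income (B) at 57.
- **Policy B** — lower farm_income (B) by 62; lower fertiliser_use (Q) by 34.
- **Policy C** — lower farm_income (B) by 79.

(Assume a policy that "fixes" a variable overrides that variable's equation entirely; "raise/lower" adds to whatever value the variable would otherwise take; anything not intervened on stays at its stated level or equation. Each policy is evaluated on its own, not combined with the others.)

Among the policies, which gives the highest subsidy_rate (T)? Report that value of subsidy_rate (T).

423

Policy A (B := 57):
  J = 20
  E = 67
  F = 215 − 4·67 = -53
  U = 157 + 2·(-53) = 51
  Q = 153 + 5·20 + 5·(-53) + 3·51 = 141
  B = 57
  T = 249 − 5·141 + 57 = -399
Policy B (B − 62, Q − 34):
  J = 20
  E = 67
  F = 215 − 4·67 = -53
  U = 157 + 2·(-53) = 51
  Q = 153 + 5·20 + 5·(-53) + 3·51 (−34 from intervention) = 107
  B = 136 + 4·67 + 3·51 + 2·107 (−62 from intervention) = 709
  T = 249 − 5·107 + 709 = 423
Policy C (B − 79):
  J = 20
  E = 67
  F = 215 − 4·67 = -53
  U = 157 + 2·(-53) = 51
  Q = 153 + 5·20 + 5·(-53) + 3·51 = 141
  B = 136 + 4·67 + 3·51 + 2·141 (−79 from intervention) = 760
  T = 249 − 5·141 + 760 = 304
Comparing — Policy A: T=-399, Policy B: T=423, Policy C: T=304. Highest is 423 (Policy B).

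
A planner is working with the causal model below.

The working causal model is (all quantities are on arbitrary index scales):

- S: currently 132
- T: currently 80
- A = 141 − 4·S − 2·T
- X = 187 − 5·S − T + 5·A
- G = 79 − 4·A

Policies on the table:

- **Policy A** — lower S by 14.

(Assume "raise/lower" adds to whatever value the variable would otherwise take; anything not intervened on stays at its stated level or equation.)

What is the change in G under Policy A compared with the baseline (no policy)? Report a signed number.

-224

Baseline:
  S = 132
  T = 80
  A = 141 − 4·132 − 2·80 = -547
  G = 79 − 4·(-547) = 2267
Policy A (S − 14):
  S = 132 − 14 = 118
  T = 80
  A = 141 − 4·118 − 2·80 = -491
  G = 79 − 4·(-491) = 2043
Change in G: 2043 − 2267 = -224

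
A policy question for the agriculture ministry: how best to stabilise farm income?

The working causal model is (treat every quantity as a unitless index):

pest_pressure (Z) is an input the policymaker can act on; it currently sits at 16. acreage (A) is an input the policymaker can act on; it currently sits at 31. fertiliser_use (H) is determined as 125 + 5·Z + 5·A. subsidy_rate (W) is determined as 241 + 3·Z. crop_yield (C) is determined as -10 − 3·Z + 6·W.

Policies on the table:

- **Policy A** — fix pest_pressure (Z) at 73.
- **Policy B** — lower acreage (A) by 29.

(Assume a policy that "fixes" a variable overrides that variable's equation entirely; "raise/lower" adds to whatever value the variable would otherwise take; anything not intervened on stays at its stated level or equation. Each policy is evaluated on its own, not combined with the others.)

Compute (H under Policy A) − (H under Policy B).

Policy A (Z := 73):
  Z = 73
  A = 31
  H = 125 + 5·73 + 5·31 = 645
Policy B (A − 29):
  Z = 16
  A = 31 − 29 = 2
  H = 125 + 5·16 + 5·2 = 215
H: 645 − 215 = 430

430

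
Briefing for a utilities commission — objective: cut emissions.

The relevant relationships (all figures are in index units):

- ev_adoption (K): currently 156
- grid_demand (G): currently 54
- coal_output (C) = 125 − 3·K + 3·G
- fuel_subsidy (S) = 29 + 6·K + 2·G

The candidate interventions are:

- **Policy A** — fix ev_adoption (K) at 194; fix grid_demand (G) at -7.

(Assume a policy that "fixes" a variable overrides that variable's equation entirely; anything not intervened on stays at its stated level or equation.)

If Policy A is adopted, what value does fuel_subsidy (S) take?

1179

Policy A (K := 194, G := -7):
  K = 194
  G = -7
  S = 29 + 6·194 + 2·(-7) = 1179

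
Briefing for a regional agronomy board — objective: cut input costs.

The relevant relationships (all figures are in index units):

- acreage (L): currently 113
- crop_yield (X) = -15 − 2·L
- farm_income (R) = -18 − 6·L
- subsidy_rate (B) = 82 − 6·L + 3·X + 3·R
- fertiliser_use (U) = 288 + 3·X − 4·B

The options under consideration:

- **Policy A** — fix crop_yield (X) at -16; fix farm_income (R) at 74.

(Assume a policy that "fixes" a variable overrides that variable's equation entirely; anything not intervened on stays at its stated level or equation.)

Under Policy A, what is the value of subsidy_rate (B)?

-422

Policy A (X := -16, R := 74):
  L = 113
  X = -16
  R = 74
  B = 82 − 6·113 + 3·(-16) + 3·74 = -422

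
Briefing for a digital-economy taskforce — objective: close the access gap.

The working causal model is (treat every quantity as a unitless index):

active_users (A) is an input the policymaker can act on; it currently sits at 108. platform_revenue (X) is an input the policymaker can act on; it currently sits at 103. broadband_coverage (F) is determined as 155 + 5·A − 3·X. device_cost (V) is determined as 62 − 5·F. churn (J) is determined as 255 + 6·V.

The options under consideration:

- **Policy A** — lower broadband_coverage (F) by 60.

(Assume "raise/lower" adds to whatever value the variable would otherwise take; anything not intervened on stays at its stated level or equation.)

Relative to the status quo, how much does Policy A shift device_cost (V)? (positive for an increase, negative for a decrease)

Baseline:
  A = 108
  X = 103
  F = 155 + 5·108 − 3·103 = 386
  V = 62 − 5·386 = -1868
Policy A (F − 60):
  A = 108
  X = 103
  F = 155 + 5·108 − 3·103 (−60 from intervention) = 326
  V = 62 − 5·326 = -1568
Change in V: -1568 − (-1868) = 300

300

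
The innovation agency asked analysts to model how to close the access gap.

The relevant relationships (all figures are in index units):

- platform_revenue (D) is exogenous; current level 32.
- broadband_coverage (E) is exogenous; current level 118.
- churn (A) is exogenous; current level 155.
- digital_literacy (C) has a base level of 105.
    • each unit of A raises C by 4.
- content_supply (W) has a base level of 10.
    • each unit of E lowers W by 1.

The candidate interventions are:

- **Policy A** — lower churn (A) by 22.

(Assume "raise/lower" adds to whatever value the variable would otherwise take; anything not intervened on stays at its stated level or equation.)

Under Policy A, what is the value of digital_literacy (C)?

Policy A (A − 22):
  A = 155 − 22 = 133
  C = 105 + 4·133 = 637

637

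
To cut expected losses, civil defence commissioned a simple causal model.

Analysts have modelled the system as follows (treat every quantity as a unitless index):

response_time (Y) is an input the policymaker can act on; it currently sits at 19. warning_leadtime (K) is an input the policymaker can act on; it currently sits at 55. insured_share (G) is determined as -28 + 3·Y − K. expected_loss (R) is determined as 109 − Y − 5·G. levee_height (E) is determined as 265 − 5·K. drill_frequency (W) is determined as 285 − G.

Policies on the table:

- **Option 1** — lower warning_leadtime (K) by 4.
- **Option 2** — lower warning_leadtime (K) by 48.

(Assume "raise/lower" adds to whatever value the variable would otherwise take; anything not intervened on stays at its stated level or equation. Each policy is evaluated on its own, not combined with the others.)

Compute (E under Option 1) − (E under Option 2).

-220

Option 1 (K − 4):
  K = 55 − 4 = 51
  E = 265 − 5·51 = 10
Option 2 (K − 48):
  K = 55 − 48 = 7
  E = 265 − 5·7 = 230
E: 10 − 230 = -220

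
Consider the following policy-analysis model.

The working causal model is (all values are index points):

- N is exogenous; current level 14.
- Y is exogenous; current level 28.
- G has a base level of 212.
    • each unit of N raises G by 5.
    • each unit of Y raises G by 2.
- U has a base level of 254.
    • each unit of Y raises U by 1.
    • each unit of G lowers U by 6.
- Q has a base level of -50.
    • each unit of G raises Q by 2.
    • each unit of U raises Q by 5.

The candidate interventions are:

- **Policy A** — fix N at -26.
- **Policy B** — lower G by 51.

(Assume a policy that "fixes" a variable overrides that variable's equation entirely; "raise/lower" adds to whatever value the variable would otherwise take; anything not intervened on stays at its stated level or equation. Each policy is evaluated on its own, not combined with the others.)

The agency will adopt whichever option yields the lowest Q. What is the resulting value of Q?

Policy A (N := -26):
  N = -26
  Y = 28
  G = 212 + 5·(-26) + 2·28 = 138
  U = 254 + 28 − 6·138 = -546
  Q = -50 + 2·138 + 5·(-546) = -2504
Policy B (G − 51):
  N = 14
  Y = 28
  G = 212 + 5·14 + 2·28 (−51 from intervention) = 287
  U = 254 + 28 − 6·287 = -1440
  Q = -50 + 2·287 + 5·(-1440) = -6676
Comparing — Policy A: Q=-2504, Policy B: Q=-6676. Lowest is -6676 (Policy B).

-6676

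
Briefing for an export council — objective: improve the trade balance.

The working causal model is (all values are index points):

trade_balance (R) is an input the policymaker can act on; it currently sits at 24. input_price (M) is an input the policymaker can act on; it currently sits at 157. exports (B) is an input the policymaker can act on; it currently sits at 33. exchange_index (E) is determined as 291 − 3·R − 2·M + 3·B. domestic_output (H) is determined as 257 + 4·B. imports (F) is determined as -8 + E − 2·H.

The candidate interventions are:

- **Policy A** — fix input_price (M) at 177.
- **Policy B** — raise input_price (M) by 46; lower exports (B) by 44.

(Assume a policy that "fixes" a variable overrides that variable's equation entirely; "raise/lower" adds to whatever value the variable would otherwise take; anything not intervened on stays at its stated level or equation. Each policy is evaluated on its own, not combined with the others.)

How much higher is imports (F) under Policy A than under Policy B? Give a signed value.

Policy A (M := 177):
  R = 24
  M = 177
  B = 33
  E = 291 − 3·24 − 2·177 + 3·33 = -36
  H = 257 + 4·33 = 389
  F = -8 + (-36) − 2·389 = -822
Policy B (M + 46, B − 44):
  R = 24
  M = 157 + 46 = 203
  B = 33 − 44 = -11
  E = 291 − 3·24 − 2·203 + 3·(-11) = -220
  H = 257 + 4·(-11) = 213
  F = -8 + (-220) − 2·213 = -654
F: -822 − (-654) = -168

-168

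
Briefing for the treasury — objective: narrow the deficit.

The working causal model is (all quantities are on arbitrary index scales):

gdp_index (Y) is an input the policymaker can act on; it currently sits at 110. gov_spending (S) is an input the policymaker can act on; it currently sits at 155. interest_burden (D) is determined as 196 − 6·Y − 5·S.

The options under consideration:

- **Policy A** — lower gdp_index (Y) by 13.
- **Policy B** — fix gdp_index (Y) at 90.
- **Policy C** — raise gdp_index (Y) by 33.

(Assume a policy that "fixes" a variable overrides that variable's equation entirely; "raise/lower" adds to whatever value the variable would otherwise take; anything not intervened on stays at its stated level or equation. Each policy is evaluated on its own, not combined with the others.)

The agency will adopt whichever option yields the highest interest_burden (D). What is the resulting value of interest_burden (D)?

Policy A (Y − 13):
  Y = 110 − 13 = 97
  S = 155
  D = 196 − 6·97 − 5·155 = -1161
Policy B (Y := 90):
  Y = 90
  S = 155
  D = 196 − 6·90 − 5·155 = -1119
Policy C (Y + 33):
  Y = 110 + 33 = 143
  S = 155
  D = 196 − 6·143 − 5·155 = -1437
Comparing — Policy A: D=-1161, Policy B: D=-1119, Policy C: D=-1437. Highest is -1119 (Policy B).

-1119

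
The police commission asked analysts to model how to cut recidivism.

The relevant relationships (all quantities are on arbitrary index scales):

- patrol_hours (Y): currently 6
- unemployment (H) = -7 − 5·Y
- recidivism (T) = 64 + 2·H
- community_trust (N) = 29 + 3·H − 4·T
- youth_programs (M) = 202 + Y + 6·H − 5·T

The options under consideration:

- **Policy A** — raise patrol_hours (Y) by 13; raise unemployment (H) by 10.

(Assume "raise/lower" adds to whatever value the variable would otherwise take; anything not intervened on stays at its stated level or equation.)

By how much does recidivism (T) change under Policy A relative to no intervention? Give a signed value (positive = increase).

-110

Baseline:
  Y = 6
  H = -7 − 5·6 = -37
  T = 64 + 2·(-37) = -10
Policy A (Y + 13, H + 10):
  Y = 6 + 13 = 19
  H = -7 − 5·19 (+10 from intervention) = -92
  T = 64 + 2·(-92) = -120
Change in T: -120 − (-10) = -110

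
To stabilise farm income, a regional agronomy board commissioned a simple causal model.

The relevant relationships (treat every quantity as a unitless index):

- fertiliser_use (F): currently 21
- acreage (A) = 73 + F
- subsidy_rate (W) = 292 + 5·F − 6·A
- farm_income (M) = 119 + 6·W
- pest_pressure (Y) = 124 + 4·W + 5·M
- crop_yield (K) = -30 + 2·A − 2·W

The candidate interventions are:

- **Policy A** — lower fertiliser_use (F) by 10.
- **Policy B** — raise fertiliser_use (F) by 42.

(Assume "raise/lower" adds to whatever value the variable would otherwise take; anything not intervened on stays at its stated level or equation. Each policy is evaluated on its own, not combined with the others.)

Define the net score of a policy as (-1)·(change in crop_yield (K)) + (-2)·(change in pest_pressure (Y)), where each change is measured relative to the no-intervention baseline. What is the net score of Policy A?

Baseline:
  F = 21
  A = 73 + 21 = 94
  W = 292 + 5·21 − 6·94 = -167
  M = 119 + 6·(-167) = -883
  Y = 124 + 4·(-167) + 5·(-883) = -4959
  K = -30 + 2·94 − 2·(-167) = 492
Policy A (F − 10):
  F = 21 − 10 = 11
  A = 73 + 11 = 84
  W = 292 + 5·11 − 6·84 = -157
  M = 119 + 6·(-157) = -823
  Y = 124 + 4·(-157) + 5·(-823) = -4619
  K = -30 + 2·84 − 2·(-157) = 452
ΔK = 452 − 492 = -40; ΔY = -4619 − (-4959) = 340
Score = (-1)·(-40) + (-2)·340 = -640

-640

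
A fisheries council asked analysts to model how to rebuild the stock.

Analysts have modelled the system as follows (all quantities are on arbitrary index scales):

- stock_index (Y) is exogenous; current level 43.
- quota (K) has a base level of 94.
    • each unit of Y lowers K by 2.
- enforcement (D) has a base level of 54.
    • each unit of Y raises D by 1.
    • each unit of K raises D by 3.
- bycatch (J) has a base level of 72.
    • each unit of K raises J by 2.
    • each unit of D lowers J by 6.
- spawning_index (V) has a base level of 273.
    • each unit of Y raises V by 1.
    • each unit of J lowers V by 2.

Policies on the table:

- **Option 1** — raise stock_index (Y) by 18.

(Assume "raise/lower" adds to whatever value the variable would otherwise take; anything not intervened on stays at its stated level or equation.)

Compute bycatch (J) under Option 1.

Option 1 (Y + 18):
  Y = 43 + 18 = 61
  K = 94 − 2·61 = -28
  D = 54 + 61 + 3·(-28) = 31
  J = 72 + 2·(-28) − 6·31 = -170

-170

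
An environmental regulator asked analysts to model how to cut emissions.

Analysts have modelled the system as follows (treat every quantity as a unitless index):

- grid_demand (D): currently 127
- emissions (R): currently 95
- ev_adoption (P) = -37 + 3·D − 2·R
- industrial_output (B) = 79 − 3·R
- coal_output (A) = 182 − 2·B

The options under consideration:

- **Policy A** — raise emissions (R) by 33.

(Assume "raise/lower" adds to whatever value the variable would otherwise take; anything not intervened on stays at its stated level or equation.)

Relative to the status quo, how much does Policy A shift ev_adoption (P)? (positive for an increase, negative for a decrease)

Baseline:
  D = 127
  R = 95
  P = -37 + 3·127 − 2·95 = 154
Policy A (R + 33):
  D = 127
  R = 95 + 33 = 128
  P = -37 + 3·127 − 2·128 = 88
Change in P: 88 − 154 = -66

-66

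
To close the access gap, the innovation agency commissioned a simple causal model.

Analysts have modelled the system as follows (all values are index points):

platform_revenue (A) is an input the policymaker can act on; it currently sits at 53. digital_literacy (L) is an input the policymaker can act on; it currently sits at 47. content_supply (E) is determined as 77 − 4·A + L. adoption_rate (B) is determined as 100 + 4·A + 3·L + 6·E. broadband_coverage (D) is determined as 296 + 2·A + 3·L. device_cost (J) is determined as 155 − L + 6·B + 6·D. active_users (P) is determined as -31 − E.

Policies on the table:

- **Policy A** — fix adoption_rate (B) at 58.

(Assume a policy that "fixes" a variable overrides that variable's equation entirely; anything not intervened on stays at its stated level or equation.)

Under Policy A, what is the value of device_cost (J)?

3714

Policy A (B := 58):
  A = 53
  L = 47
  E = 77 − 4·53 + 47 = -88
  B = 58
  D = 296 + 2·53 + 3·47 = 543
  J = 155 − 47 + 6·58 + 6·543 = 3714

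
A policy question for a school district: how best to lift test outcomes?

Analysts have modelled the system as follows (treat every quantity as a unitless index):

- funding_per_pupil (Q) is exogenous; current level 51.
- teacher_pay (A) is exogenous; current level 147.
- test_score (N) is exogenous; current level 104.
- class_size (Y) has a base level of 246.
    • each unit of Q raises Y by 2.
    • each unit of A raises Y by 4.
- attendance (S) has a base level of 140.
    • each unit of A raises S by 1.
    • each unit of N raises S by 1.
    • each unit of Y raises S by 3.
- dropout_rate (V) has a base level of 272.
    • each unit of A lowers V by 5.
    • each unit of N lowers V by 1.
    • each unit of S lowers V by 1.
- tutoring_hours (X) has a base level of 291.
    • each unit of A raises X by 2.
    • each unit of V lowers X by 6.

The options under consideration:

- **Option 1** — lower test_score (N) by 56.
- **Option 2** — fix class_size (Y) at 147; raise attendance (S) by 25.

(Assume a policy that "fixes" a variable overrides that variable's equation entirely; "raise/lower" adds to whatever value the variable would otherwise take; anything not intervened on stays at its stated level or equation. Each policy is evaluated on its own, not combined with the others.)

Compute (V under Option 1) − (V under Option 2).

-2230

Option 1 (N − 56):
  Q = 51
  A = 147
  N = 104 − 56 = 48
  Y = 246 + 2·51 + 4·147 = 936
  S = 140 + 147 + 48 + 3·936 = 3143
  V = 272 − 5·147 − 48 − 3143 = -3654
Option 2 (Y := 147, S + 25):
  Q = 51
  A = 147
  N = 104
  Y = 147
  S = 140 + 147 + 104 + 3·147 (+25 from intervention) = 857
  V = 272 − 5·147 − 104 − 857 = -1424
V: -3654 − (-1424) = -2230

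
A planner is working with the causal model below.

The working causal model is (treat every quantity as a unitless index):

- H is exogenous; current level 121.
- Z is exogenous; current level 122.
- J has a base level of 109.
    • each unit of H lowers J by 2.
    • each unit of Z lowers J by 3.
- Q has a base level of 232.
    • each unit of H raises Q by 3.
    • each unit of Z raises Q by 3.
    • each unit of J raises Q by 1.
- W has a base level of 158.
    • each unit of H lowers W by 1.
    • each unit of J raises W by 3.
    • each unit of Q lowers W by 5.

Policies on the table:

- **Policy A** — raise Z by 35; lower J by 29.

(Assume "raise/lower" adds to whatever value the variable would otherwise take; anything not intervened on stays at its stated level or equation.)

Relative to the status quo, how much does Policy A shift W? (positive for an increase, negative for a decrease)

Baseline:
  H = 121
  Z = 122
  J = 109 − 2·121 − 3·122 = -499
  Q = 232 + 3·121 + 3·122 + (-499) = 462
  W = 158 − 121 + 3·(-499) − 5·462 = -3770
Policy A (Z + 35, J − 29):
  H = 121
  Z = 122 + 35 = 157
  J = 109 − 2·121 − 3·157 (−29 from intervention) = -633
  Q = 232 + 3·121 + 3·157 + (-633) = 433
  W = 158 − 121 + 3·(-633) − 5·433 = -4027
Change in W: -4027 − (-3770) = -257

-257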